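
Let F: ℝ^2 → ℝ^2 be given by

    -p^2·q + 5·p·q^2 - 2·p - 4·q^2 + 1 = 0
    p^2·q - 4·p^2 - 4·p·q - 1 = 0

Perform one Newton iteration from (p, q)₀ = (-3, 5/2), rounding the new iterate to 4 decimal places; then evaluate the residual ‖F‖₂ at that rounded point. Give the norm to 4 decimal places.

39.7885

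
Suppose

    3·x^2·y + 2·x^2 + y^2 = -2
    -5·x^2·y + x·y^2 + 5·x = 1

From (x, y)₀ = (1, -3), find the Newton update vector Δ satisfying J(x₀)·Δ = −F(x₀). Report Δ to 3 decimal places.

(-0.140, 1.986)

At (1, -3): F = (4.000, 28.000).
Jacobian J = [[6·x·y + 4·x, 3·x^2 + 2·y], [-10·x·y + y^2 + 5, -5·x^2 + 2·x·y]].
At the point, J = [[-14.000, -3.000], [44.000, -11.000]] (det J = 286.000).
Solving J·Δ = −F gives Δ = (-0.140, 1.986).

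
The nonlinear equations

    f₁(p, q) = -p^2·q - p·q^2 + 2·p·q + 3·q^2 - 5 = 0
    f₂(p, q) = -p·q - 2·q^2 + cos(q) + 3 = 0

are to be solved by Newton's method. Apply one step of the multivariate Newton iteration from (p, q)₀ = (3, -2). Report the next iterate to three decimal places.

At (3, -2): F = (1.000, 0.58385).
Jacobian J = [[-2·p·q - q^2 + 2·q, -p^2 - 2·p·q + 2·p + 6·q], [-q, -p - 4·q - sin(q)]].
At the point, J = [[4.000, -3.000], [2.000, 5.90930]] (det J = 29.63719).
Solving J·Δ = −F gives Δ = (-0.258, -0.011).
Then the next iterate is (p, q)₁ = (2.742, -2.011).

(2.742, -2.011)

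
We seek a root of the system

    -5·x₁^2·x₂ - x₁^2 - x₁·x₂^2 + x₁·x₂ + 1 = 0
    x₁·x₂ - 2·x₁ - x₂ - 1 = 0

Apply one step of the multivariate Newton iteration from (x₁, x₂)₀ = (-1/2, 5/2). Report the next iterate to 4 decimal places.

(-0.2625, 0.0792)

At (-1/2, 5/2): F = (-0.5000, -3.7500).
Jacobian J = [[-10·x₁·x₂ - 2·x₁ - x₂^2 + x₂, -5·x₁^2 - 2·x₁·x₂ + x₁], [x₂ - 2, x₁ - 1]].
At the point, J = [[9.7500, 0.7500], [0.5000, -1.5000]] (det J = -15.0000).
Solving J·Δ = −F gives Δ = (0.2375, -2.4208).
Then the next iterate is (x₁, x₂)₁ = (-0.2625, 0.0792).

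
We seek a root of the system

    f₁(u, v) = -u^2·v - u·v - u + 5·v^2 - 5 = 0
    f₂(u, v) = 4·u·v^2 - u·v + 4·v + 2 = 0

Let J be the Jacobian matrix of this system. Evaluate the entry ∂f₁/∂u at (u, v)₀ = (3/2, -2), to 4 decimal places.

7.0000

∂f₁/∂u = -2·u·v - v - 1.
At (3/2, -2) this is 7.0000.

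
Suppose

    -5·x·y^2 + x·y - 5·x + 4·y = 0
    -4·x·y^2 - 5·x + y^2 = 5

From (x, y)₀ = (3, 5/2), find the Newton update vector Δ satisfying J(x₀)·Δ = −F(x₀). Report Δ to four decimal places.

(-5.5306, 1.4031)

At (3, 5/2): F = (-91.2500, -88.7500).
Jacobian J = [[-5·y^2 + y - 5, -10·x·y + x + 4], [-4·y^2 - 5, -8·x·y + 2·y]].
At the point, J = [[-33.7500, -68.0000], [-30.0000, -55.0000]] (det J = -183.7500).
Solving J·Δ = −F gives Δ = (-5.5306, 1.4031).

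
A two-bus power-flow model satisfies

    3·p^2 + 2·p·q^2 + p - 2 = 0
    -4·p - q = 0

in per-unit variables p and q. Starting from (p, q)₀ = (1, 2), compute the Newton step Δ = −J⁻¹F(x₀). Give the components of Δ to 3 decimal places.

(-2.235, 2.941)

At (1, 2): F = (10.000, -6.000).
Jacobian J = [[6·p + 2·q^2 + 1, 4·p·q], [-4, -1]].
At the point, J = [[15.000, 8.000], [-4.000, -1.000]] (det J = 17.000).
Solving J·Δ = −F gives Δ = (-2.235, 2.941).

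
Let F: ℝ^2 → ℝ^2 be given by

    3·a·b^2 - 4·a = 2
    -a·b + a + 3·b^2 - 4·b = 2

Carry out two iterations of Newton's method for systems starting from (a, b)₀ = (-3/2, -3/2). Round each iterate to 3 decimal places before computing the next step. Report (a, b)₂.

(-2.916, -1.101)

At (-3/2, -3/2): F = (-6.125, 7.000).
Jacobian J = [[3·b^2 - 4, 6·a·b], [-b + 1, -a + 6·b - 4]].
At the point, J = [[2.750, 13.500], [2.500, -11.500]] (det J = -65.375).
Solving J·Δ = −F gives Δ = (-0.368, 0.529).
Then the next iterate is (a, b)₁ = (-1.868, -0.971).
Round to (-1.868, -0.971) and repeat: F = (0.18832, 1.03069), J = [[-1.17148, 10.88297], [1.971, -7.958]].
Δ = (-1.048, -0.130), so (a, b)₂ = (-2.916, -1.101).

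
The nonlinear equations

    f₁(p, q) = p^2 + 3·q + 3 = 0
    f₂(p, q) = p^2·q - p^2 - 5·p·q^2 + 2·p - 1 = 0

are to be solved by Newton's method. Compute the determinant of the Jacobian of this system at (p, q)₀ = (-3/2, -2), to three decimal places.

J = [[2·p, 3], [2·p·q - 2·p - 5·q^2 + 2, p^2 - 10·p·q]].
At the point, J = [[-3.000, 3.000], [-9.000, -27.750]].
det J = 110.250.

110.250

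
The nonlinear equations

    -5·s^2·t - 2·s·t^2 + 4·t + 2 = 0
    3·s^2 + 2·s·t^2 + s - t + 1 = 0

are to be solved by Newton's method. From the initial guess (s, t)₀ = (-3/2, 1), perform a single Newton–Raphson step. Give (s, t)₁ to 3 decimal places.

(-1.312, 1.160)

At (-3/2, 1): F = (-2.250, 2.250).
Jacobian J = [[-10·s·t - 2·t^2, -5·s^2 - 4·s·t + 4], [6·s + 2·t^2 + 1, 4·s·t - 1]].
At the point, J = [[13.000, -1.250], [-6.000, -7.000]] (det J = -98.500).
Solving J·Δ = −F gives Δ = (0.188, 0.160).
Then the next iterate is (s, t)₁ = (-1.312, 1.160).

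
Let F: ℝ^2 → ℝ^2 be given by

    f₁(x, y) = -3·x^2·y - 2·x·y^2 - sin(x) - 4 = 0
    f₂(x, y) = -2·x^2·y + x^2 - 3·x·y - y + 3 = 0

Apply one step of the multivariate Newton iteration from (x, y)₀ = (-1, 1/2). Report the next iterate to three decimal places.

(1.667, 1.567)

At (-1, 1/2): F = (-4.15853, 4.000).
Jacobian J = [[-6·x·y - 2·y^2 - cos(x), -3·x^2 - 4·x·y], [-4·x·y + 2·x - 3·y, -2·x^2 - 3·x - 1]].
At the point, J = [[1.95970, -1.000], [-1.500, 0.000]] (det J = -1.500).
Solving J·Δ = −F gives Δ = (2.667, 1.067).
Then the next iterate is (x, y)₁ = (1.667, 1.567).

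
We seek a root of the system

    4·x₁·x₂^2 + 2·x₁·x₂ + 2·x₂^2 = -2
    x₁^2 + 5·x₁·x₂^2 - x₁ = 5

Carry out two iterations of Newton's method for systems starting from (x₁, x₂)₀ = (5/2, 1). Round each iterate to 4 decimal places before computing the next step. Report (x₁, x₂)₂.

At (5/2, 1): F = (19.0000, 11.2500).
Jacobian J = [[4·x₂^2 + 2·x₂, 8·x₁·x₂ + 2·x₁ + 4·x₂], [2·x₁ + 5·x₂^2 - 1, 10·x₁·x₂]].
At the point, J = [[6.0000, 29.0000], [9.0000, 25.0000]] (det J = -111.0000).
Solving J·Δ = −F gives Δ = (1.3401, -0.9324).
Then the next iterate is (x₁, x₂)₁ = (3.8401, 0.0676).
Round to (3.8401, 0.0676) and repeat: F = (2.598514, 5.994010), J = [[0.153479, 10.027326], [6.703049, 2.595908]].
Δ = (-0.7986, -0.2469), so (x₁, x₂)₂ = (3.0415, -0.1793).

(3.0415, -0.1793)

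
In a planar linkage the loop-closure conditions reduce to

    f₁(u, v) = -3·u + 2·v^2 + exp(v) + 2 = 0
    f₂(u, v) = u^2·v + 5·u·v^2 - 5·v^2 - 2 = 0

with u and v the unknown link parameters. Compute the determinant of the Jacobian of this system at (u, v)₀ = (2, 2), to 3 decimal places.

J = [[-3, 4·v + exp(v)], [2·u·v + 5·v^2, u^2 + 10·u·v - 10·v]].
At the point, J = [[-3.000, 15.38906], [28.000, 24.000]].
det J = -502.894.

-502.894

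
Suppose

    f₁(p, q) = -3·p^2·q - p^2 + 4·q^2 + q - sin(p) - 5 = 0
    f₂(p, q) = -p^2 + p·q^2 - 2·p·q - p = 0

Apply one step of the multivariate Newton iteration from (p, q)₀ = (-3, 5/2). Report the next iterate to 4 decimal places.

At (-3, 5/2): F = (-53.858880, -9.7500).
Jacobian J = [[-6·p·q - 2·p - cos(p), -3·p^2 + 8·q + 1], [-2·p + q^2 - 2·q - 1, 2·p·q - 2·p]].
At the point, J = [[51.989992, -6.0000], [6.2500, -9.0000]] (det J = -430.409932).
Solving J·Δ = −F gives Δ = (0.9903, -0.3956).
Then the next iterate is (p, q)₁ = (-2.0097, 2.1044).

(-2.0097, 2.1044)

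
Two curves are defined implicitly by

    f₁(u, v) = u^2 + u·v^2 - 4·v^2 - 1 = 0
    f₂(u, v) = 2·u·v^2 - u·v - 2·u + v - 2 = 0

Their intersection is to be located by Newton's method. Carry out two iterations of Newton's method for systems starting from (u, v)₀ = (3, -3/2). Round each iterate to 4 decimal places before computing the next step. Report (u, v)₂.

At (3, -3/2): F = (5.7500, 8.5000).
Jacobian J = [[2·u + v^2, 2·u·v - 8·v], [2·v^2 - v - 2, 4·u·v - u + 1]].
At the point, J = [[8.2500, 3.0000], [4.0000, -20.0000]] (det J = -177.0000).
Solving J·Δ = −F gives Δ = (-0.7938, 0.2662).
Then the next iterate is (u, v)₁ = (2.2062, -1.2338).
Round to (2.2062, -1.2338) and repeat: F = (1.136684, 1.792640), J = [[5.934662, 4.426381], [2.278325, -12.094238]].
Δ = (-0.2649, 0.0983), so (u, v)₂ = (1.9413, -1.1355).

(1.9413, -1.1355)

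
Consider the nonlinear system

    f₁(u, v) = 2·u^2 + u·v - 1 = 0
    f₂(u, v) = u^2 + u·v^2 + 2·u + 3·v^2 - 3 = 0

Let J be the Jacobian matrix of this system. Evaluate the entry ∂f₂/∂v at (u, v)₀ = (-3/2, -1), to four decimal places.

∂f₂/∂v = 2·u·v + 6·v.
At (-3/2, -1) this is -3.0000.

-3.0000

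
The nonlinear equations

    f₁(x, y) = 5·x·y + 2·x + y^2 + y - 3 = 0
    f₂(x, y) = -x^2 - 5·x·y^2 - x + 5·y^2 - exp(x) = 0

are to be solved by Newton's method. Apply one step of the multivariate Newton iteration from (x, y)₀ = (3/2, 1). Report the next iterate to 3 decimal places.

(0.888, 0.503)

At (3/2, 1): F = (9.500, -10.73169).
Jacobian J = [[5·y + 2, 5·x + 2·y + 1], [-2·x - 5·y^2 - exp(x) - 1, -10·x·y + 10·y]].
At the point, J = [[7.000, 10.500], [-13.48169, -5.000]] (det J = 106.55774).
Solving J·Δ = −F gives Δ = (-0.612, -0.497).
Then the next iterate is (x, y)₁ = (0.888, 0.503).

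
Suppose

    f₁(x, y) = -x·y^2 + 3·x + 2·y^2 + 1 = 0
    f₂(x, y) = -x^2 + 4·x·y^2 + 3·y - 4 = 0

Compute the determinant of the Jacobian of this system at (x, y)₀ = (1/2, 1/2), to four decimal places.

13.7500

J = [[-y^2 + 3, -2·x·y + 4·y], [-2·x + 4·y^2, 8·x·y + 3]].
At the point, J = [[2.7500, 1.5000], [0.0000, 5.0000]].
det J = 13.7500.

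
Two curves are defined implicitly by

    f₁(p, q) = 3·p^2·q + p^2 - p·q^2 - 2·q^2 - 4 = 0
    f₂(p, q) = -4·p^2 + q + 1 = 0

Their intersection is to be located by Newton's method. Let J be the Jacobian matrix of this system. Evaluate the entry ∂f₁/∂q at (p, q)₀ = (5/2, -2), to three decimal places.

36.750

∂f₁/∂q = 3·p^2 - 2·p·q - 4·q.
At (5/2, -2) this is 36.750.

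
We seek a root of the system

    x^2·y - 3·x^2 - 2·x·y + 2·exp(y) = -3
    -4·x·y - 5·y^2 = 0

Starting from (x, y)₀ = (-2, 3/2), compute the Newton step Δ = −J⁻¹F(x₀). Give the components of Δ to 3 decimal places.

(1.194, -0.916)

At (-2, 3/2): F = (11.96338, 0.750).
Jacobian J = [[2·x·y - 6·x - 2·y, x^2 - 2·x + 2·exp(y)], [-4·y, -4·x - 10·y]].
At the point, J = [[3.000, 16.96338], [-6.000, -7.000]] (det J = 80.78027).
Solving J·Δ = −F gives Δ = (1.194, -0.916).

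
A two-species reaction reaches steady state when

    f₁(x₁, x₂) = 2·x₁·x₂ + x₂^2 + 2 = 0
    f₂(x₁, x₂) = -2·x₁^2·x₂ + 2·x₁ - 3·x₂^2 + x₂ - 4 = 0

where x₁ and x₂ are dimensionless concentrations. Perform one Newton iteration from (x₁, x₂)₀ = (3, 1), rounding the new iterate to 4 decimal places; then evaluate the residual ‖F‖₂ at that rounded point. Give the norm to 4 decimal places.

At (3, 1): F = (9.0000, -18.0000).
Jacobian J = [[2·x₂, 2·x₁ + 2·x₂], [-4·x₁·x₂ + 2, -2·x₁^2 - 6·x₂ + 1]].
At the point, J = [[2.0000, 8.0000], [-10.0000, -23.0000]] (det J = 34.0000).
Solving J·Δ = −F gives Δ = (1.8529, -1.5882).
Then the next iterate is (x₁, x₂)₁ = (4.8529, -0.5882).
Re-evaluating at (4.8529, -0.5882): F = (-3.362972, 31.784633), so ‖F‖₂ = 31.9620.

31.9620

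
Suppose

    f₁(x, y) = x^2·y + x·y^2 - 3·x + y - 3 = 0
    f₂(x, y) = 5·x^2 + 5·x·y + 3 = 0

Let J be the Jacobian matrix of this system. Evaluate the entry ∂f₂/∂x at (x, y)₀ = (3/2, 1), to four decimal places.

∂f₂/∂x = 10·x + 5·y.
At (3/2, 1) this is 20.0000.

20.0000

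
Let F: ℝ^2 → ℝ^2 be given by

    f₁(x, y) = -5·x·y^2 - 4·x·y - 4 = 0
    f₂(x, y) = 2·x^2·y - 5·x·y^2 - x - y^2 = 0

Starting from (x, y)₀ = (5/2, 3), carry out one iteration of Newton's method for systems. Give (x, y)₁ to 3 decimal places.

At (5/2, 3): F = (-146.500, -86.500).
Jacobian J = [[-5·y^2 - 4·y, -10·x·y - 4·x], [4·x·y - 5·y^2 - 1, 2·x^2 - 10·x·y - 2·y]].
At the point, J = [[-57.000, -85.000], [-16.000, -68.500]] (det J = 2544.500).
Solving J·Δ = −F gives Δ = (-1.054, -1.017).
Then the next iterate is (x, y)₁ = (1.446, 1.983).

(1.446, 1.983)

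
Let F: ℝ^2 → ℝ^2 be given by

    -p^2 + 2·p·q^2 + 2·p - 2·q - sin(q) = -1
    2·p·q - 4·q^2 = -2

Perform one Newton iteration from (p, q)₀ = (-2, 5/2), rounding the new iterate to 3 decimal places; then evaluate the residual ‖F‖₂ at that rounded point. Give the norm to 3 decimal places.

13.937

At (-2, 5/2): F = (-37.59847, -33.000).
Jacobian J = [[-2·p + 2·q^2 + 2, 4·p·q - cos(q) - 2], [2·q, 2·p - 8·q]].
At the point, J = [[18.500, -21.19886], [5.000, -24.000]] (det J = -338.00572).
Solving J·Δ = −F gives Δ = (0.600, -1.250).
Then the next iterate is (p, q)₁ = (-1.400, 1.250).
Re-evaluating at (-1.400, 1.250): F = (-11.58398, -7.750), so ‖F‖₂ = 13.937.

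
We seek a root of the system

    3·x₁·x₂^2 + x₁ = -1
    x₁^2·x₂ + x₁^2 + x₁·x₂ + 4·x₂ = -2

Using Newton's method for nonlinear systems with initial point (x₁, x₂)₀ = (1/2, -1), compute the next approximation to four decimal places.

At (1/2, -1): F = (3.0000, -2.5000).
Jacobian J = [[3·x₂^2 + 1, 6·x₁·x₂], [2·x₁·x₂ + 2·x₁ + x₂, x₁^2 + x₁ + 4]].
At the point, J = [[4.0000, -3.0000], [-1.0000, 4.7500]] (det J = 16.0000).
Solving J·Δ = −F gives Δ = (-0.4219, 0.4375).
Then the next iterate is (x₁, x₂)₁ = (0.0781, -0.5625).

(0.0781, -0.5625)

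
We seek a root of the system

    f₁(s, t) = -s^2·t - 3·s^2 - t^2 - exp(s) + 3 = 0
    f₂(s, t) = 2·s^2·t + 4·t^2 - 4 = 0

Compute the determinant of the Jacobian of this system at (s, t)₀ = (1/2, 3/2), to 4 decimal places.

-67.1090

J = [[-2·s·t - 6·s - exp(s), -s^2 - 2·t], [4·s·t, 2·s^2 + 8·t]].
At the point, J = [[-6.148721, -3.2500], [3.0000, 12.5000]].
det J = -67.1090.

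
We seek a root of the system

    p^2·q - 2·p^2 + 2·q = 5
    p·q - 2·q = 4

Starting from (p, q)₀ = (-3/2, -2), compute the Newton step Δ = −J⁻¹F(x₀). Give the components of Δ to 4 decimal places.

(1.5000, 0.0000)

At (-3/2, -2): F = (-18.0000, 3.0000).
Jacobian J = [[2·p·q - 4·p, p^2 + 2], [q, p - 2]].
At the point, J = [[12.0000, 4.2500], [-2.0000, -3.5000]] (det J = -33.5000).
Solving J·Δ = −F gives Δ = (1.5000, 0.0000).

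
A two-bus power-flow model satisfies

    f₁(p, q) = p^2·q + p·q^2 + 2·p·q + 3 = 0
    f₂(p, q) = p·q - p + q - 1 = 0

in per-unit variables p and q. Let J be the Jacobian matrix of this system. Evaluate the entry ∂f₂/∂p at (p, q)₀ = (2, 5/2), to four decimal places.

1.5000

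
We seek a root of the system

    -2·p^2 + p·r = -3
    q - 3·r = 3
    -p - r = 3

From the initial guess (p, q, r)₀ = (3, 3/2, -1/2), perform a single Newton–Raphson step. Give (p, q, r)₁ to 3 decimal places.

(0.871, -8.613, -3.871)

At (3, 3/2, -1/2): F = (-16.500, 0.000, -5.500).
Jacobian J = [[-4·p + r, 0, p], [0, 1, -3], [-1, 0, -1]].
At the point, J = [[-12.500, 0.000, 3.000], [0.000, 1.000, -3.000], [-1.000, 0.000, -1.000]] (det J = 15.500).
Solving J·Δ = −F gives Δ = (-2.129, -10.113, -3.371).
Then the next iterate is (p, q, r)₁ = (0.871, -8.613, -3.871).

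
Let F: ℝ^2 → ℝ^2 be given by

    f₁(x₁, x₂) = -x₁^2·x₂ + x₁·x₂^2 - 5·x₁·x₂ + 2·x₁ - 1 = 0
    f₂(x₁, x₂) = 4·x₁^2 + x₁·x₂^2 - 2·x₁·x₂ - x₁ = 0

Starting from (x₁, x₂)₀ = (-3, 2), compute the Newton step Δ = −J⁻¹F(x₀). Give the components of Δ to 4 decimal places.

(1.3939, 0.6919)

At (-3, 2): F = (-7.0000, 39.0000).
Jacobian J = [[-2·x₁·x₂ + x₂^2 - 5·x₂ + 2, -x₁^2 + 2·x₁·x₂ - 5·x₁], [8·x₁ + x₂^2 - 2·x₂ - 1, 2·x₁·x₂ - 2·x₁]].
At the point, J = [[8.0000, -6.0000], [-25.0000, -6.0000]] (det J = -198.0000).
Solving J·Δ = −F gives Δ = (1.3939, 0.6919).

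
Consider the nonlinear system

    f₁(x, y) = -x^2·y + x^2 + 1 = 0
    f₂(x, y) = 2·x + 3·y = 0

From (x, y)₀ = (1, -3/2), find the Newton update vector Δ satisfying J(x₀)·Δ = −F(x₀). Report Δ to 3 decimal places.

At (1, -3/2): F = (3.500, -2.500).
Jacobian J = [[-2·x·y + 2·x, -x^2], [2, 3]].
At the point, J = [[5.000, -1.000], [2.000, 3.000]] (det J = 17.000).
Solving J·Δ = −F gives Δ = (-0.471, 1.147).

(-0.471, 1.147)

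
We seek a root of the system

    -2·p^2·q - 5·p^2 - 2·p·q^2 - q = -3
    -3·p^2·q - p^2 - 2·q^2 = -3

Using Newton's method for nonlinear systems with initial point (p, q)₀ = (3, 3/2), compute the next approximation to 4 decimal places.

At (3, 3/2): F = (-84.0000, -51.0000).
Jacobian J = [[-4·p·q - 10·p - 2·q^2, -2·p^2 - 4·p·q - 1], [-6·p·q - 2·p, -3·p^2 - 4·q]].
At the point, J = [[-52.5000, -37.0000], [-33.0000, -33.0000]] (det J = 511.5000).
Solving J·Δ = −F gives Δ = (-1.7302, 0.1848).
Then the next iterate is (p, q)₁ = (1.2698, 1.6848).

(1.2698, 1.6848)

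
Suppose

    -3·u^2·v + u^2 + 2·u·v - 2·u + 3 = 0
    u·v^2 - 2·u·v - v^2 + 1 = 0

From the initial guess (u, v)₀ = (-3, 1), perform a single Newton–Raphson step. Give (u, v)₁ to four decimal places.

At (-3, 1): F = (-15.0000, 3.0000).
Jacobian J = [[-6·u·v + 2·u + 2·v - 2, -3·u^2 + 2·u], [v^2 - 2·v, 2·u·v - 2·u - 2·v]].
At the point, J = [[12.0000, -33.0000], [-1.0000, -2.0000]] (det J = -57.0000).
Solving J·Δ = −F gives Δ = (2.2632, 0.3684).
Then the next iterate is (u, v)₁ = (-0.7368, 1.3684).

(-0.7368, 1.3684)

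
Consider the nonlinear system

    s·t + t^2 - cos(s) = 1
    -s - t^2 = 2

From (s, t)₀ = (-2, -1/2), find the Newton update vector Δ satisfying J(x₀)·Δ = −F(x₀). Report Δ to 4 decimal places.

(-0.0190, 0.2310)

At (-2, -1/2): F = (0.666147, -0.2500).
Jacobian J = [[t + sin(s), s + 2·t], [-1, -2·t]].
At the point, J = [[-1.409297, -3.0000], [-1.0000, 1.0000]] (det J = -4.409297).
Solving J·Δ = −F gives Δ = (-0.0190, 0.2310).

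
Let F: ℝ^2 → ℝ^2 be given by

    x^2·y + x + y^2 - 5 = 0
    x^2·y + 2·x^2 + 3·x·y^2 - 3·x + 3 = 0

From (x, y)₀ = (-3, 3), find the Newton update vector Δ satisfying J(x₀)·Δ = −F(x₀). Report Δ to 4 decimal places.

(1.0526, -0.6737)

At (-3, 3): F = (28.0000, -24.0000).
Jacobian J = [[2·x·y + 1, x^2 + 2·y], [2·x·y + 4·x + 3·y^2 - 3, x^2 + 6·x·y]].
At the point, J = [[-17.0000, 15.0000], [-6.0000, -45.0000]] (det J = 855.0000).
Solving J·Δ = −F gives Δ = (1.0526, -0.6737).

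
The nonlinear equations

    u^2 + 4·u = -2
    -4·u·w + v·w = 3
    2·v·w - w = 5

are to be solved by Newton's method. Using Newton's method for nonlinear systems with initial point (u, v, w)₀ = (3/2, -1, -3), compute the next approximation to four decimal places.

At (3/2, -1, -3): F = (10.2500, 18.0000, 4.0000).
Jacobian J = [[2·u + 4, 0, 0], [-4·w, w, -4·u + v], [0, 2·w, 2·v - 1]].
At the point, J = [[7.0000, 0.0000, 0.0000], [12.0000, -3.0000, -7.0000], [0.0000, -6.0000, -3.0000]] (det J = -231.0000).
Solving J·Δ = −F gives Δ = (-1.4643, 0.8095, -0.2857).
Then the next iterate is (u, v, w)₁ = (0.0357, -0.1905, -3.2857).

(0.0357, -0.1905, -3.2857)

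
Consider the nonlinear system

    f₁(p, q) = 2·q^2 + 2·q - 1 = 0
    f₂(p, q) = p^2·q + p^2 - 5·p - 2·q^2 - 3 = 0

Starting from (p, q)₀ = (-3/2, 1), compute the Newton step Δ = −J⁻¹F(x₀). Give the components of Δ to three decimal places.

(0.716, -0.500)

At (-3/2, 1): F = (3.000, 7.000).
Jacobian J = [[0, 4·q + 2], [2·p·q + 2·p - 5, p^2 - 4·q]].
At the point, J = [[0.000, 6.000], [-11.000, -1.750]] (det J = 66.000).
Solving J·Δ = −F gives Δ = (0.716, -0.500).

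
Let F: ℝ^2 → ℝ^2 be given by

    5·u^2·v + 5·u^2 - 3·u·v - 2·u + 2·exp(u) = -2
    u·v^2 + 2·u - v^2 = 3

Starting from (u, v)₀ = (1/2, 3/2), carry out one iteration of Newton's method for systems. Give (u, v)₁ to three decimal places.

At (1/2, 3/2): F = (5.17244, -3.125).
Jacobian J = [[10·u·v + 10·u - 3·v + 2·exp(u) - 2, 5·u^2 - 3·u], [v^2 + 2, 2·u·v - 2·v]].
At the point, J = [[9.29744, -0.250], [4.250, -1.500]] (det J = -12.88366).
Solving J·Δ = −F gives Δ = (-0.663, -3.961).
Then the next iterate is (u, v)₁ = (-0.163, -2.461).

(-0.163, -2.461)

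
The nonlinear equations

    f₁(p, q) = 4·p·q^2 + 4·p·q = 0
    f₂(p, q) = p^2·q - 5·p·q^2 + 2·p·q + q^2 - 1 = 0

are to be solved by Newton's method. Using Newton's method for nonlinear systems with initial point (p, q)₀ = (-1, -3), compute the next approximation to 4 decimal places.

At (-1, -3): F = (-24.0000, 56.0000).
Jacobian J = [[4·q^2 + 4·q, 8·p·q + 4·p], [2·p·q - 5·q^2 + 2·q, p^2 - 10·p·q + 2·p + 2·q]].
At the point, J = [[24.0000, 20.0000], [-45.0000, -37.0000]] (det J = 12.0000).
Solving J·Δ = −F gives Δ = (19.3333, -22.0000).
Then the next iterate is (p, q)₁ = (18.3333, -25.0000).

(18.3333, -25.0000)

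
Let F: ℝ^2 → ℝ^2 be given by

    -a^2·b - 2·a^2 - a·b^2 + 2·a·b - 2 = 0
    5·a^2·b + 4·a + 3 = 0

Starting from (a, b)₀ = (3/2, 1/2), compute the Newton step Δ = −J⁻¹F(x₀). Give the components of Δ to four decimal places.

At (3/2, 1/2): F = (-6.5000, 14.6250).
Jacobian J = [[-2·a·b - 4·a - b^2 + 2·b, -a^2 - 2·a·b + 2·a], [10·a·b + 4, 5·a^2]].
At the point, J = [[-6.7500, -0.7500], [11.5000, 11.2500]] (det J = -67.3125).
Solving J·Δ = −F gives Δ = (-0.9234, -0.3561).

(-0.9234, -0.3561)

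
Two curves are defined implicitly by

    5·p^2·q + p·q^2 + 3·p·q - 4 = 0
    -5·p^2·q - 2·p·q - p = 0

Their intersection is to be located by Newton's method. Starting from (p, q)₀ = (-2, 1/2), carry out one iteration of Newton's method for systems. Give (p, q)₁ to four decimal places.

At (-2, 1/2): F = (2.5000, -6.0000).
Jacobian J = [[10·p·q + q^2 + 3·q, 5·p^2 + 2·p·q + 3·p], [-10·p·q - 2·q - 1, -5·p^2 - 2·p]].
At the point, J = [[-8.2500, 12.0000], [8.0000, -16.0000]] (det J = 36.0000).
Solving J·Δ = −F gives Δ = (-0.8889, -0.8194).
Then the next iterate is (p, q)₁ = (-2.8889, -0.3194).

(-2.8889, -0.3194)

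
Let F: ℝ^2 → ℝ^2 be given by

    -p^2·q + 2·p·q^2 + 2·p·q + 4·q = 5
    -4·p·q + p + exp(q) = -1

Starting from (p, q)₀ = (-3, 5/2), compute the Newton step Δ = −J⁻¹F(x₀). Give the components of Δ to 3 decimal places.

(0.109, -1.621)

At (-3, 5/2): F = (-70.000, 40.18249).
Jacobian J = [[-2·p·q + 2·q^2 + 2·q, -p^2 + 4·p·q + 2·p + 4], [-4·q + 1, -4·p + exp(q)]].
At the point, J = [[32.500, -41.000], [-9.000, 24.18249]] (det J = 416.93105).
Solving J·Δ = −F gives Δ = (0.109, -1.621).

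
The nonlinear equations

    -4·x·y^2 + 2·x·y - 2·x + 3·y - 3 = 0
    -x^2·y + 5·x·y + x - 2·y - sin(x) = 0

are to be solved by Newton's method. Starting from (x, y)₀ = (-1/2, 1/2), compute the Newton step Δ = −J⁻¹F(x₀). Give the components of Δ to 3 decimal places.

(4.000, 2.125)

At (-1/2, 1/2): F = (-0.500, -2.39557).
Jacobian J = [[-4·y^2 + 2·y - 2, -8·x·y + 2·x + 3], [-2·x·y + 5·y - cos(x) + 1, -x^2 + 5·x - 2]].
At the point, J = [[-2.000, 4.000], [3.12242, -4.750]] (det J = -2.98967).
Solving J·Δ = −F gives Δ = (4.000, 2.125).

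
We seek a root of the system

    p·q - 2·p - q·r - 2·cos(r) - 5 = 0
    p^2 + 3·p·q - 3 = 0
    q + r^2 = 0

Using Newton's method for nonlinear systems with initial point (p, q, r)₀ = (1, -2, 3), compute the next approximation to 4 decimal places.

(-0.3982, -1.1976, 1.6996)

At (1, -2, 3): F = (-1.020015, -8.0000, 7.0000).
Jacobian J = [[q - 2, p - r, -q + 2·sin(r)], [2·p + 3·q, 3·p, 0], [0, 1, 2·r]].
At the point, J = [[-4.0000, -2.0000, 2.282240], [-4.0000, 3.0000, 0.0000], [0.0000, 1.0000, 6.0000]] (det J = -129.128960).
Solving J·Δ = −F gives Δ = (-1.3982, 0.8024, -1.3004).
Then the next iterate is (p, q, r)₁ = (-0.3982, -1.1976, 1.6996).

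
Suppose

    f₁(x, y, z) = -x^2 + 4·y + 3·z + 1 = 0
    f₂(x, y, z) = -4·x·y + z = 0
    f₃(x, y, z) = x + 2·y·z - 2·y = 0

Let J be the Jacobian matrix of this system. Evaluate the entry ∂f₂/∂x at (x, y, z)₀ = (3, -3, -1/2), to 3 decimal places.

∂f₂/∂x = -4·y.
At (3, -3, -1/2) this is 12.000.

12.000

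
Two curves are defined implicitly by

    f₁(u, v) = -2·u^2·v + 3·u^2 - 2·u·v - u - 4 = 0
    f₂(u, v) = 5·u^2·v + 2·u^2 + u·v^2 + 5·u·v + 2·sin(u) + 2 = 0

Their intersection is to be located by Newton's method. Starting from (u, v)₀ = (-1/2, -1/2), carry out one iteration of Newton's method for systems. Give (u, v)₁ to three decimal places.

(-0.910, 2.219)

At (-1/2, -1/2): F = (-3.000, 2.04115).
Jacobian J = [[-4·u·v + 6·u - 2·v - 1, -2·u^2 - 2·u], [10·u·v + 4·u + v^2 + 5·v + 2·cos(u), 5·u^2 + 2·u·v + 5·u]].
At the point, J = [[-4.000, 0.500], [0.00517, -0.750]] (det J = 2.99742).
Solving J·Δ = −F gives Δ = (-0.410, 2.719).
Then the next iterate is (u, v)₁ = (-0.910, 2.219).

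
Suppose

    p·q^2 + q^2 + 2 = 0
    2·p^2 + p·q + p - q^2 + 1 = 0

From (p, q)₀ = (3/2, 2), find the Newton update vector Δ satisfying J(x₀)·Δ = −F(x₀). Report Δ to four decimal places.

At (3/2, 2): F = (12.0000, 6.0000).
Jacobian J = [[q^2, 2·p·q + 2·q], [4·p + q + 1, p - 2·q]].
At the point, J = [[4.0000, 10.0000], [9.0000, -2.5000]] (det J = -100.0000).
Solving J·Δ = −F gives Δ = (-0.9000, -0.8400).

(-0.9000, -0.8400)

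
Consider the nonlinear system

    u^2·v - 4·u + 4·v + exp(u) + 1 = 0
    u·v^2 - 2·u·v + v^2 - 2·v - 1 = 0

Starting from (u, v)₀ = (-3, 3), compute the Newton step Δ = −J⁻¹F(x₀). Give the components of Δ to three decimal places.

(2.382, 0.018)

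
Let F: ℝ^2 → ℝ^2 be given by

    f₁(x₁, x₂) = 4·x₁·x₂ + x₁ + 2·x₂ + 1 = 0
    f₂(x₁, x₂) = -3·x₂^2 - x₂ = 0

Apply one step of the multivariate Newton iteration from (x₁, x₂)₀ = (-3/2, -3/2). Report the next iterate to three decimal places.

(-0.925, -0.844)

At (-3/2, -3/2): F = (5.500, -5.250).
Jacobian J = [[4·x₂ + 1, 4·x₁ + 2], [0, -6·x₂ - 1]].
At the point, J = [[-5.000, -4.000], [0.000, 8.000]] (det J = -40.000).
Solving J·Δ = −F gives Δ = (0.575, 0.656).
Then the next iterate is (x₁, x₂)₁ = (-0.925, -0.844).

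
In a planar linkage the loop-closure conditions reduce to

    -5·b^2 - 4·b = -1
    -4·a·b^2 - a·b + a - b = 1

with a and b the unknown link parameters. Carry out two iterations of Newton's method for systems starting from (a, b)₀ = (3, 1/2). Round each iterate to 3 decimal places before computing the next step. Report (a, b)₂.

(0.962, 0.202)

At (3, 1/2): F = (-2.250, -3.000).
Jacobian J = [[0, -10·b - 4], [-4·b^2 - b + 1, -8·a·b - a - 1]].
At the point, J = [[0.000, -9.000], [-0.500, -16.000]] (det J = -4.500).
Solving J·Δ = −F gives Δ = (2.000, -0.250).
Then the next iterate is (a, b)₁ = (5.000, 0.250).
Round to (5.000, 0.250) and repeat: F = (-0.31250, 1.250), J = [[0.000, -6.500], [0.500, -16.000]].
Δ = (-4.038, -0.048), so (a, b)₂ = (0.962, 0.202).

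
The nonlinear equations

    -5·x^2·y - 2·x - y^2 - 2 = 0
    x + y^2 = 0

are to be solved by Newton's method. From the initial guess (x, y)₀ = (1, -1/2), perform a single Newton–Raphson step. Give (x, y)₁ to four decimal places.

At (1, -1/2): F = (-1.7500, 1.2500).
Jacobian J = [[-10·x·y - 2, -5·x^2 - 2·y], [1, 2·y]].
At the point, J = [[3.0000, -4.0000], [1.0000, -1.0000]] (det J = 1.0000).
Solving J·Δ = −F gives Δ = (-6.7500, -5.5000).
Then the next iterate is (x, y)₁ = (-5.7500, -6.0000).

(-5.7500, -6.0000)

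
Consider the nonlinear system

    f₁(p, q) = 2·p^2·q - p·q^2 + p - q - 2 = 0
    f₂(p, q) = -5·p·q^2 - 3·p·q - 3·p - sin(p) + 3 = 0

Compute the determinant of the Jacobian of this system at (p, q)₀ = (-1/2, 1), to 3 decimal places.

J = [[4·p·q - q^2 + 1, 2·p^2 - 2·p·q - 1], [-5·q^2 - 3·q - cos(p) - 3, -10·p·q - 3·p]].
At the point, J = [[-2.000, 0.500], [-11.87758, 6.500]].
det J = -7.061.

-7.061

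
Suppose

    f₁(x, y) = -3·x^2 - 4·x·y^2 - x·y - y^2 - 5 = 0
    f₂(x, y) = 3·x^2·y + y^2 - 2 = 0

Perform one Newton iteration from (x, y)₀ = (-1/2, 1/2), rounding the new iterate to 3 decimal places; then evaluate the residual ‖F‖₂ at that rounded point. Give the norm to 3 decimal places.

At (-1/2, 1/2): F = (-5.250, -1.375).
Jacobian J = [[-6·x - 4·y^2 - y, -8·x·y - x - 2·y], [6·x·y, 3·x^2 + 2·y]].
At the point, J = [[1.500, 1.500], [-1.500, 1.750]] (det J = 4.875).
Solving J·Δ = −F gives Δ = (1.462, 2.038).
Then the next iterate is (x, y)₁ = (0.962, 2.538).
Re-evaluating at (0.962, 2.538): F = (-41.44601, 11.48777), so ‖F‖₂ = 43.009.

43.009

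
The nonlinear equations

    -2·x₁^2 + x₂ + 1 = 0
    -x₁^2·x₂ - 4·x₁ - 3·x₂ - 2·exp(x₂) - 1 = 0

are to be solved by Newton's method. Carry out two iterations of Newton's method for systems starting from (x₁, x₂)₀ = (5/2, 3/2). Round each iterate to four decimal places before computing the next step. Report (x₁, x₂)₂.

(0.7506, -0.6769)

At (5/2, 3/2): F = (-10.0000, -33.838378).
Jacobian J = [[-4·x₁, 1], [-2·x₁·x₂ - 4, -x₁^2 - 2·exp(x₂) - 3]].
At the point, J = [[-10.0000, 1.0000], [-11.5000, -18.213378]] (det J = 193.633781).
Solving J·Δ = −F gives Δ = (-1.1154, -1.1536).
Then the next iterate is (x₁, x₂)₁ = (1.3846, 0.3464).
Round to (1.3846, 0.3464) and repeat: F = (-2.487834, -11.069626), J = [[-5.5384, 1.0000], [-4.959251, -7.745053]].
Δ = (-0.6340, -1.0233), so (x₁, x₂)₂ = (0.7506, -0.6769).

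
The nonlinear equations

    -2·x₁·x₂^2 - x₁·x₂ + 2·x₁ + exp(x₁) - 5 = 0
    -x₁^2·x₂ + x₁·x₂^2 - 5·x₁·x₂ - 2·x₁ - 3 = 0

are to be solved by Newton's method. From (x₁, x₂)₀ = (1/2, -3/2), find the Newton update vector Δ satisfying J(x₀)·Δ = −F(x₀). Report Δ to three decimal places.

At (1/2, -3/2): F = (-3.85128, 1.250).
Jacobian J = [[-2·x₂^2 - x₂ + exp(x₁) + 2, -4·x₁·x₂ - x₁], [-2·x₁·x₂ + x₂^2 - 5·x₂ - 2, -x₁^2 + 2·x₁·x₂ - 5·x₁]].
At the point, J = [[0.64872, 2.500], [9.250, -4.250]] (det J = -25.88207).
Solving J·Δ = −F gives Δ = (0.512, 1.408).

(0.512, 1.408)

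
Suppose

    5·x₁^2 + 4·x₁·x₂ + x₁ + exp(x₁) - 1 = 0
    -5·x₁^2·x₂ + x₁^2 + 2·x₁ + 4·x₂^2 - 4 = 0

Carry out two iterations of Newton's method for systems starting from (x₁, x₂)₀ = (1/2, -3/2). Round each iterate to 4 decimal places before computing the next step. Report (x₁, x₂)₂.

(0.2717, -0.8898)

At (1/2, -3/2): F = (-0.601279, 8.1250).
Jacobian J = [[10·x₁ + 4·x₂ + exp(x₁) + 1, 4·x₁], [-10·x₁·x₂ + 2·x₁ + 2, -5·x₁^2 + 8·x₂]].
At the point, J = [[1.648721, 2.0000], [10.5000, -13.2500]] (det J = -42.845557).
Solving J·Δ = −F gives Δ = (-0.1933, 0.4600).
Then the next iterate is (x₁, x₂)₁ = (0.3067, -1.0400).
Round to (0.3067, -1.0400) and repeat: F = (-0.139914, 1.523002), J = [[1.265933, 1.2268], [5.803080, -8.790324]].
Δ = (-0.0350, 0.1502), so (x₁, x₂)₂ = (0.2717, -0.8898).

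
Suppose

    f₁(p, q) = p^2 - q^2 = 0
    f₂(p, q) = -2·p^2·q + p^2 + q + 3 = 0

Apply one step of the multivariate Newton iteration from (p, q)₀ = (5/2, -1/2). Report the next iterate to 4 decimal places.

At (5/2, -1/2): F = (6.0000, 15.0000).
Jacobian J = [[2·p, -2·q], [-4·p·q + 2·p, -2·p^2 + 1]].
At the point, J = [[5.0000, 1.0000], [10.0000, -11.5000]] (det J = -67.5000).
Solving J·Δ = −F gives Δ = (-1.2444, 0.2222).
Then the next iterate is (p, q)₁ = (1.2556, -0.2778).

(1.2556, -0.2778)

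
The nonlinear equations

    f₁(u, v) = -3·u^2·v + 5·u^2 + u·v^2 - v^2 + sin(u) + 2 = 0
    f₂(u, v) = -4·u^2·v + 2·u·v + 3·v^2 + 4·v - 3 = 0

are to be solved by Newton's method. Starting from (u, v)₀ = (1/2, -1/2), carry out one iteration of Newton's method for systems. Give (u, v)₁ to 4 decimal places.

At (1/2, -1/2): F = (3.979426, -4.2500).
Jacobian J = [[-6·u·v + 10·u + v^2 + cos(u), -3·u^2 + 2·u·v - 2·v], [-8·u·v + 2·v, -4·u^2 + 2·u + 6·v + 4]].
At the point, J = [[7.627583, -0.2500], [1.0000, 1.0000]] (det J = 7.877583).
Solving J·Δ = −F gives Δ = (-0.3703, 4.6203).
Then the next iterate is (u, v)₁ = (0.1297, 4.1203).

(0.1297, 4.1203)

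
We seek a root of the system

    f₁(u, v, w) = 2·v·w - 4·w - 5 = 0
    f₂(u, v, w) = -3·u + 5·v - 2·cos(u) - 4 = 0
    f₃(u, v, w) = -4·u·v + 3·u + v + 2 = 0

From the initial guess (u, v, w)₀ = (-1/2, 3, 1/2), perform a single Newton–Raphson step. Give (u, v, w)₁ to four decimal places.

(-0.0391, 1.2159, 3.3920)

At (-1/2, 3, 1/2): F = (-4.0000, 10.744835, 9.5000).
Jacobian J = [[0, 2·w, 2·v - 4], [2·sin(u) - 3, 5, 0], [-4·v + 3, -4·u + 1, 0]].
At the point, J = [[0.0000, 1.0000, 2.0000], [-3.958851, 5.0000, 0.0000], [-9.0000, 3.0000, 0.0000]] (det J = 66.246894).
Solving J·Δ = −F gives Δ = (0.4609, -1.7841, 2.8920).
Then the next iterate is (u, v, w)₁ = (-0.0391, 1.2159, 3.3920).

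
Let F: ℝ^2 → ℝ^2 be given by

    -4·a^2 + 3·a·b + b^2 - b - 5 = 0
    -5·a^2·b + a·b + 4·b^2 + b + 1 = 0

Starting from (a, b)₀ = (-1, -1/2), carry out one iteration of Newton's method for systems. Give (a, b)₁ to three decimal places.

(-0.032, -0.592)

At (-1, -1/2): F = (-6.750, 4.500).
Jacobian J = [[-8·a + 3·b, 3·a + 2·b - 1], [-10·a·b + b, -5·a^2 + a + 8·b + 1]].
At the point, J = [[6.500, -5.000], [-5.500, -9.000]] (det J = -86.000).
Solving J·Δ = −F gives Δ = (0.968, -0.092).
Then the next iterate is (a, b)₁ = (-0.032, -0.592).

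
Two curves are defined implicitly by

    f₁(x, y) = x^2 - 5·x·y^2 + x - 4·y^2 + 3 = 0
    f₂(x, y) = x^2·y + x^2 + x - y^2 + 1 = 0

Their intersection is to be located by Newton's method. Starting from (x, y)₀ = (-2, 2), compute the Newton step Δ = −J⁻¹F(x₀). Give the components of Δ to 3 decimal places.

(0.636, -0.598)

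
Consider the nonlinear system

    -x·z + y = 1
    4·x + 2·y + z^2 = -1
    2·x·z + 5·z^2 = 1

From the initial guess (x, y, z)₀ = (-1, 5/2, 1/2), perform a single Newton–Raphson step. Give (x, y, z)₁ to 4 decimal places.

At (-1, 5/2, 1/2): F = (2.0000, 2.2500, -0.7500).
Jacobian J = [[-z, 1, -x], [4, 2, 2·z], [2·z, 0, 2·x + 10·z]].
At the point, J = [[-0.5000, 1.0000, 1.0000], [4.0000, 2.0000, 1.0000], [1.0000, 0.0000, 3.0000]] (det J = -16.0000).
Solving J·Δ = −F gives Δ = (0.3750, -1.9375, 0.1250).
Then the next iterate is (x, y, z)₁ = (-0.6250, 0.5625, 0.6250).

(-0.6250, 0.5625, 0.6250)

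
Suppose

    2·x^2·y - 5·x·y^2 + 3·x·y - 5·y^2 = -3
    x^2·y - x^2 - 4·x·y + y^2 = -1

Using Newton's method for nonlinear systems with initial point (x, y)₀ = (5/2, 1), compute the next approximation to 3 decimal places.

(0.748, 0.432)

At (5/2, 1): F = (5.500, -8.000).
Jacobian J = [[4·x·y - 5·y^2 + 3·y, 2·x^2 - 10·x·y + 3·x - 10·y], [2·x·y - 2·x - 4·y, x^2 - 4·x + 2·y]].
At the point, J = [[8.000, -15.000], [-4.000, -1.750]] (det J = -74.000).
Solving J·Δ = −F gives Δ = (-1.752, -0.568).
Then the next iterate is (x, y)₁ = (0.748, 0.432).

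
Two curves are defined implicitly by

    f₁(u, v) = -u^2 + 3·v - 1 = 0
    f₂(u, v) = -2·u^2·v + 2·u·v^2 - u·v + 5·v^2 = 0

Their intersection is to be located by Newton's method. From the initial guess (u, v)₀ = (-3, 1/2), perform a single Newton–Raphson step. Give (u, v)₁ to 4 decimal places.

(-1.6031, 0.5395)

At (-3, 1/2): F = (-8.5000, -7.7500).
Jacobian J = [[-2·u, 3], [-4·u·v + 2·v^2 - v, -2·u^2 + 4·u·v - u + 10·v]].
At the point, J = [[6.0000, 3.0000], [6.0000, -16.0000]] (det J = -114.0000).
Solving J·Δ = −F gives Δ = (1.3969, 0.0395).
Then the next iterate is (u, v)₁ = (-1.6031, 0.5395).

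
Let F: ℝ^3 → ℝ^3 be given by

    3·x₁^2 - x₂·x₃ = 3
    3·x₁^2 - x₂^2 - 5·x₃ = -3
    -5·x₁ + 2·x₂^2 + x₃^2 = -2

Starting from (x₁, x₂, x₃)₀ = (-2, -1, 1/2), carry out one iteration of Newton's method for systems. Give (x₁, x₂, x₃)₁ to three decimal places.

(-1.201, 1.955, 2.065)

At (-2, -1, 1/2): F = (9.500, 11.500, 14.250).
Jacobian J = [[6·x₁, -x₃, -x₂], [6·x₁, -2·x₂, -5], [-5, 4·x₂, 2·x₃]].
At the point, J = [[-12.000, -0.500, 1.000], [-12.000, 2.000, -5.000], [-5.000, -4.000, 1.000]] (det J = 255.500).
Solving J·Δ = −F gives Δ = (0.799, 2.955, 1.565).
Then the next iterate is (x₁, x₂, x₃)₁ = (-1.201, 1.955, 2.065).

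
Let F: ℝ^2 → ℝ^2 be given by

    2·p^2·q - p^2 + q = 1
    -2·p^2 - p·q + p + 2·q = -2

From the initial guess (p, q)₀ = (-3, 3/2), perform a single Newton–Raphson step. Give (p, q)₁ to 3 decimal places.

(-1.883, 1.232)

At (-3, 3/2): F = (18.500, -11.500).
Jacobian J = [[4·p·q - 2·p, 2·p^2 + 1], [-4·p - q + 1, -p + 2]].
At the point, J = [[-12.000, 19.000], [11.500, 5.000]] (det J = -278.500).
Solving J·Δ = −F gives Δ = (1.117, -0.268).
Then the next iterate is (p, q)₁ = (-1.883, 1.232).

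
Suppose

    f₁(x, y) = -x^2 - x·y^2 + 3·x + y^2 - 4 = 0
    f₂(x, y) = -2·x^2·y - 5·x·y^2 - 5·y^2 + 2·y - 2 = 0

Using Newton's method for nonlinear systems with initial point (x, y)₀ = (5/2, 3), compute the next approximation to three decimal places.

(2.235, 1.518)

At (5/2, 3): F = (-16.250, -191.000).
Jacobian J = [[-2·x - y^2 + 3, -2·x·y + 2·y], [-4·x·y - 5·y^2, -2·x^2 - 10·x·y - 10·y + 2]].
At the point, J = [[-11.000, -9.000], [-75.000, -115.500]] (det J = 595.500).
Solving J·Δ = −F gives Δ = (-0.265, -1.482).
Then the next iterate is (x, y)₁ = (2.235, 1.518).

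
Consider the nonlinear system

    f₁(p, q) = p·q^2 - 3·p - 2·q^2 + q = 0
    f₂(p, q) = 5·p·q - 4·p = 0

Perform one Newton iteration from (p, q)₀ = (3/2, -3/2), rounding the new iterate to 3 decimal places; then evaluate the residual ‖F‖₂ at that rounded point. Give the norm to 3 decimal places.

At (3/2, -3/2): F = (-7.125, -17.250).
Jacobian J = [[q^2 - 3, 2·p·q - 4·q + 1], [5·q - 4, 5·p]].
At the point, J = [[-0.750, 2.500], [-11.500, 7.500]] (det J = 23.125).
Solving J·Δ = −F gives Δ = (0.446, 2.984).
Then the next iterate is (p, q)₁ = (1.946, 1.484).
Re-evaluating at (1.946, 1.484): F = (-4.47292, 6.65532), so ‖F‖₂ = 8.019.

8.019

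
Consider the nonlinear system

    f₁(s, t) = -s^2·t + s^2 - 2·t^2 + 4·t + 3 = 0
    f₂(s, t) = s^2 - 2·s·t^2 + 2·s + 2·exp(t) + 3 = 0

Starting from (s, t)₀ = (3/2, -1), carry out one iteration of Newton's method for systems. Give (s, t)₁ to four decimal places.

(2.5496, -2.3561)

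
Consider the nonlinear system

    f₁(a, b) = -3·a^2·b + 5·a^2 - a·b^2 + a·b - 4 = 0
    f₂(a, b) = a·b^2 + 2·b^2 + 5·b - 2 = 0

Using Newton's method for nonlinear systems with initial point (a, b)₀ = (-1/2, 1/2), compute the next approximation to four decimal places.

(-1.4776, 0.4030)

At (-1/2, 1/2): F = (-3.2500, 0.8750).
Jacobian J = [[-6·a·b + 10·a - b^2 + b, -3·a^2 - 2·a·b + a], [b^2, 2·a·b + 4·b + 5]].
At the point, J = [[-3.2500, -0.7500], [0.2500, 6.5000]] (det J = -20.9375).
Solving J·Δ = −F gives Δ = (-0.9776, -0.0970).
Then the next iterate is (a, b)₁ = (-1.4776, 0.4030).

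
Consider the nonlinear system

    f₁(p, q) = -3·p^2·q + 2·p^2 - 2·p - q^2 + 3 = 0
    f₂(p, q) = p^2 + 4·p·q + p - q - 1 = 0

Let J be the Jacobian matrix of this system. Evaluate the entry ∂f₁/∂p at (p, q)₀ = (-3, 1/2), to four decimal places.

-5.0000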